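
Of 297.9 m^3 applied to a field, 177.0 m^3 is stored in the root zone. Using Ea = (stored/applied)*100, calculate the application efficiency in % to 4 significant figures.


Ea = (177.0/297.9)*100 = 59.42 %
Therefore the application efficiency = 59.42 %.


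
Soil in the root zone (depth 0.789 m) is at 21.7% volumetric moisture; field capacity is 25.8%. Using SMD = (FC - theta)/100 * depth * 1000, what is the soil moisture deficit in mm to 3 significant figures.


SMD = (25.8 - 21.7)/100 * 0.789 * 1000 = 32.3 mm
Therefore the soil moisture deficit = 32.3 mm.


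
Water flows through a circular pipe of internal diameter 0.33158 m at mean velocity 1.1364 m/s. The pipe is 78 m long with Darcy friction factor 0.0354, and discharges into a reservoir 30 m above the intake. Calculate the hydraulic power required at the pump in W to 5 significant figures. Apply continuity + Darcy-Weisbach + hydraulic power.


Approach: apply continuity + Darcy-Weisbach + hydraulic power, Q = A*v; hf = f*(L/D)*(v^2/(2g)); H = static + hf; P = rho*g*Q*H.
Step 1 — flow rate (continuity, Q = A*v):
  A = pi*(0.33158/2)^2 = 0.08635083 m^2
  Q = 0.08635083 * 1.1364 = 0.09812909 m^3/s
Step 2 — friction head loss (Darcy-Weisbach):
  hf = 0.0354 * (78/0.33158) * (1.1364^2 / (2*9.81))
  hf = 0.5481166 m
Step 3 — total head: H = 30 + 0.5481166 = 30.54812 m
Step 4 — hydraulic power (P = rho*g*Q*H):
  P = 1000 * 9.81 * 0.09812909 * 30.54812 = 29407 W
Therefore the hydraulic power required at the pump = 29407 W.


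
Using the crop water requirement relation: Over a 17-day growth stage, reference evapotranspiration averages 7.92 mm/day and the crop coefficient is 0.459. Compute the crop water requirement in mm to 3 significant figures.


Approach: apply the crop water requirement relation, CWR = ET0 * Kc * days.
CWR = 7.92 * 0.459 * 17 = 61.8 mm
Therefore the crop water requirement = 61.8 mm.


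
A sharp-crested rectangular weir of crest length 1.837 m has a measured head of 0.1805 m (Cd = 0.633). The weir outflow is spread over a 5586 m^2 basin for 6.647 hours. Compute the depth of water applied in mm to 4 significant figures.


Approach: apply the rectangular weir equation with a volume-to-depth conversion, Q = (2/3)*Cd*L*sqrt(2g)*H^1.5; d = Q*t/A * 1000.
Step 1 — weir discharge:
  Q = (2/3)*0.633*1.837*sqrt(2*9.81)*0.1805^1.5 = 0.263322 m^3/s
Step 2 — volume: V = 0.263322 * 6.647*3600 = 6301.08 m^3
Step 3 — depth: d = V/A * 1000 = 6301.08/5586 * 1000 = 1128 mm
Therefore the depth of water applied = 1128 mm.


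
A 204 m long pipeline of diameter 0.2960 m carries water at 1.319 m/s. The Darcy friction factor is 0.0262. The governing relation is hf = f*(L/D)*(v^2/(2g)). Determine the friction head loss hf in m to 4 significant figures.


hf = 0.0262 * (204/0.2960) * (1.319^2 / (2*9.81))
hf = 1.601 m
Therefore the friction head loss hf = 1.601 m.


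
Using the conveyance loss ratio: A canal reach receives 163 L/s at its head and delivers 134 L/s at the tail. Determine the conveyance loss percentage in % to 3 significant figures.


Approach: apply the conveyance loss ratio, loss% = ((Q_head - Q_tail)/Q_head)*100.
loss = ((163 - 134)/163)*100 = 17.8 %
Therefore the conveyance loss percentage = 17.8 %.


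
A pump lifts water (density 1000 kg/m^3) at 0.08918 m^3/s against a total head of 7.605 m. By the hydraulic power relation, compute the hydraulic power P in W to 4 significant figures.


Approach: apply the hydraulic power relation, P = rho*g*Q*H.
P = 1000 * 9.81 * 0.08918 * 7.605 = 6653 W
Therefore the hydraulic power P = 6653 W.


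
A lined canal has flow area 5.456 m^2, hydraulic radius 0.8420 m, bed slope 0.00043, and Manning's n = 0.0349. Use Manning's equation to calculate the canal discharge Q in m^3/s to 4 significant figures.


Approach: apply Manning's equation, Q = (1/n)*A*R^(2/3)*S^(1/2).
Q = (1/0.0349) * 5.456 * 0.8420^(2/3) * 0.00043^(1/2) = 2.891 m^3/s
Therefore the canal discharge Q = 2.891 m^3/s.


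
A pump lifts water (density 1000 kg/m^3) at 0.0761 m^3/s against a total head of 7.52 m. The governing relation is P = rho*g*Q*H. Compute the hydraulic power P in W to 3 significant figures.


P = 1000 * 9.81 * 0.0761 * 7.52 = 5610 W
Therefore the hydraulic power P = 5610 W.


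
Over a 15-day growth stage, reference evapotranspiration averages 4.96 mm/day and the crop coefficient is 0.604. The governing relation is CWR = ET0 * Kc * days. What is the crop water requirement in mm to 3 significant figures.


CWR = 4.96 * 0.604 * 15 = 44.9 mm
Therefore the crop water requirement = 44.9 mm.


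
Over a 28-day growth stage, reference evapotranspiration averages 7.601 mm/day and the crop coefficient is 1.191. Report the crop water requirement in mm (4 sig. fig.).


Approach: apply the crop water requirement relation, CWR = ET0 * Kc * days.
CWR = 7.601 * 1.191 * 28 = 253.5 mm
Therefore the crop water requirement = 253.5 mm.


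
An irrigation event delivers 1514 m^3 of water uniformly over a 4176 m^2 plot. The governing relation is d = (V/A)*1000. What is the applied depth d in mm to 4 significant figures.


d = (1514 / 4176) * 1000 = 362.5 mm
Therefore the applied depth d = 362.5 mm.


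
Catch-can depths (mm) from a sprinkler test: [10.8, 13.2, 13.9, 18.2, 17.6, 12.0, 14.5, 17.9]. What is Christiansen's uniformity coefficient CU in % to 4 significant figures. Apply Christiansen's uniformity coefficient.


Approach: apply Christiansen's uniformity coefficient, CU = (1 - mean_abs_deviation/mean)*100.
mean = 14.7625 mm
mean |d_i - mean| = 2.35312 mm
CU = (1 - 2.35312/14.7625)*100 = 84.06 %
Therefore Christiansen's uniformity coefficient CU = 84.06 %.


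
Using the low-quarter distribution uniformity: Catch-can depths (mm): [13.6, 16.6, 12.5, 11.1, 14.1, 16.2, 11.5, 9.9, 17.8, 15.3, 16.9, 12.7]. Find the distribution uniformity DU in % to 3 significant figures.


Approach: apply the low-quarter distribution uniformity, DU = (mean of lowest quarter of readings / overall mean)*100.
sorted lowest 3 of 12: [9.9, 11.1, 11.5] -> mean = 10.833 mm
overall mean = 14.017 mm
DU = (10.833/14.017)*100 = 77.3 %
Therefore the distribution uniformity DU = 77.3 %.


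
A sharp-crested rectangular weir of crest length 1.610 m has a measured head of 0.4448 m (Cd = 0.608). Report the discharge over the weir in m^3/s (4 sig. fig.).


Approach: apply the rectangular weir equation, Q = (2/3)*Cd*L*sqrt(2g)*H^1.5.
Q = (2/3)*0.608*1.610*sqrt(2*9.81)*0.4448^1.5 = 0.8575 m^3/s
Therefore the discharge over the weir = 0.8575 m^3/s.


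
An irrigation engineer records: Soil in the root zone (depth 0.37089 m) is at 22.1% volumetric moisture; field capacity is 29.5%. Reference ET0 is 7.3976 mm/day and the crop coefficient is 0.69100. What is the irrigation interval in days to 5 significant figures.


Approach: apply soil-water budget scheduling, SMD = (FC-theta)/100*depth*1000; ETc = ET0*Kc; interval = SMD/ETc.
Step 1 — soil moisture deficit:
  SMD = (29.5 - 22.1)/100 * 0.37089 * 1000 = 27.44586 mm
Step 2 — daily crop ET (ETc = ET0*Kc):
  ETc = 7.3976 * 0.69100 = 5.111742 mm/day
Step 3 — irrigation interval (SMD/ETc):
  interval = 27.44586 / 5.111742 = 5.3692 days
Therefore the irrigation interval = 5.3692 days.


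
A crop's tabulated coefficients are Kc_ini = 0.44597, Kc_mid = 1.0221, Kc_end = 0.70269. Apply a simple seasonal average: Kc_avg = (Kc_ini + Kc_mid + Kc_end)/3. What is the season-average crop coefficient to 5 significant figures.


Kc_avg = (0.44597 + 1.0221 + 0.70269)/3 = 0.72359
Therefore the season-average crop coefficient = 0.72359.


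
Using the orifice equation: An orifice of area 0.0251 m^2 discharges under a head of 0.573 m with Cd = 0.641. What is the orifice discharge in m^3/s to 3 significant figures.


Approach: apply the orifice equation, Q = Cd*A*sqrt(2*g*h).
Q = 0.641 * 0.0251 * sqrt(2*9.81*0.573) = 0.0539 m^3/s
Therefore the orifice discharge = 0.0539 m^3/s.


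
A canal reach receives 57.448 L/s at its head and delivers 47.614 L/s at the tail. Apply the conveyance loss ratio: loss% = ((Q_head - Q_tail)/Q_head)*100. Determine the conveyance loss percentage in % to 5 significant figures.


loss = ((57.448 - 47.614)/57.448)*100 = 17.118 %
Therefore the conveyance loss percentage = 17.118 %.


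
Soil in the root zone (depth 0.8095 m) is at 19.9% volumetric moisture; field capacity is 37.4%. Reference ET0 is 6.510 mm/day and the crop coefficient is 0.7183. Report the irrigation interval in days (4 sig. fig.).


Approach: apply soil-water budget scheduling, SMD = (FC-theta)/100*depth*1000; ETc = ET0*Kc; interval = SMD/ETc.
Step 1 — soil moisture deficit:
  SMD = (37.4 - 19.9)/100 * 0.8095 * 1000 = 141.662 mm
Step 2 — daily crop ET (ETc = ET0*Kc):
  ETc = 6.510 * 0.7183 = 4.67613 mm/day
Step 3 — irrigation interval (SMD/ETc):
  interval = 141.662 / 4.67613 = 30.29 days
Therefore the irrigation interval = 30.29 days.


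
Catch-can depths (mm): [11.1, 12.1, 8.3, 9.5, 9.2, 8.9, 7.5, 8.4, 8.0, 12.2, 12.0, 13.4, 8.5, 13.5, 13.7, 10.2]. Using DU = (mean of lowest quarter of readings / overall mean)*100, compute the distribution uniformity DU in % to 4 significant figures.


sorted lowest 4 of 16: [7.5, 8.0, 8.3, 8.4] -> mean = 8.05000 mm
overall mean = 10.4062 mm
DU = (8.05000/10.4062)*100 = 77.36 %
Therefore the distribution uniformity DU = 77.36 %.


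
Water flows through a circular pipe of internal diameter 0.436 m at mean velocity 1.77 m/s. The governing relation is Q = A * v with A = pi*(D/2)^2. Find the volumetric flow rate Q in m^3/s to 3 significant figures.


A = pi*(0.436/2)^2 = 0.14930 m^2
Q = 0.14930 * 1.77 = 0.264 m^3/s
Therefore the volumetric flow rate Q = 0.264 m^3/s.


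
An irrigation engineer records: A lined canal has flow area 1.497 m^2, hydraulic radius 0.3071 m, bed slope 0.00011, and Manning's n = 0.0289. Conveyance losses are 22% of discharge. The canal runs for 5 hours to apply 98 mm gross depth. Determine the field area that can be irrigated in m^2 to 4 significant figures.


Approach: apply Manning's equation with a conveyance and depth budget, Q = (1/n)*A*R^(2/3)*S^(1/2); Q_field = Q*(1-loss); Area = Q_field*t/(d/1000).
Step 1 — canal discharge (Manning's equation):
  Q = (1/0.0289) * 1.497 * 0.3071^(2/3) * 0.00011^(1/2) = 0.247290 m^3/s
Step 2 — delivered flow: Q_field = 0.247290*(1 - 22/100) = 0.192886 m^3/s
Step 3 — volume delivered: V = 0.192886 * 5*3600 = 3471.95 m^3
Step 4 — area served: A = V / (depth/1000) = 3471.95 / 0.098 = 35430 m^2
Therefore the field area that can be irrigated = 35430 m^2.


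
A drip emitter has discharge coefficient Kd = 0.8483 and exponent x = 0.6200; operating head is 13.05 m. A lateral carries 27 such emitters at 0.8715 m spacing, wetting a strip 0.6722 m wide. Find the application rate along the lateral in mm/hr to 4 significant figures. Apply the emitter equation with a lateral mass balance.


Approach: apply the emitter equation with a lateral mass balance, q = Kd*h^x; Q = n*q; rate = Q/(n*spacing*width).
Step 1 — single emitter flow (q = Kd*h^x):
  q = 0.8483 * 13.05^0.6200 = 4.17088 L/hr
Step 2 — total lateral flow: Q = 27 * 4.17088 = 112.614 L/hr
Step 3 — wetted area: A = 27 * 0.8715 * 0.6722 = 15.8172 m^2
Step 4 — application rate: Q/A = 112.614/15.8172 = 7.120 mm/hr
Therefore the application rate along the lateral = 7.120 mm/hr.


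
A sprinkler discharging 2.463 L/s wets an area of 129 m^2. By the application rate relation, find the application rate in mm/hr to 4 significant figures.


Approach: apply the application rate relation, rate = (Q/A)*3600.
rate = (2.463 / 129) * 3600 = 68.73 mm/hr
Therefore the application rate = 68.73 mm/hr.


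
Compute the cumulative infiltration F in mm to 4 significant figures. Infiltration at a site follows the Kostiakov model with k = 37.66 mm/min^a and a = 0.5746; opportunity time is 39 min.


Approach: apply the Kostiakov infiltration equation, F = k*t^a.
F = 37.66 * 39^0.5746 = 309.1 mm
Therefore the cumulative infiltration F = 309.1 mm.


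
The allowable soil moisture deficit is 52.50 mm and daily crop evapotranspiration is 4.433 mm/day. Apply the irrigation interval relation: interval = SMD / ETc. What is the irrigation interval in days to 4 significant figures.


interval = 52.50 / 4.433 = 11.84 days
Therefore the irrigation interval = 11.84 days.


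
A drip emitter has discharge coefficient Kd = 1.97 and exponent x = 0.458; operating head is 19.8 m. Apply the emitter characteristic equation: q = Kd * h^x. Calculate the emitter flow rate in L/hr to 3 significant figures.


q = 1.97 * 19.8^0.458 = 7.73 L/hr
Therefore the emitter flow rate = 7.73 L/hr.


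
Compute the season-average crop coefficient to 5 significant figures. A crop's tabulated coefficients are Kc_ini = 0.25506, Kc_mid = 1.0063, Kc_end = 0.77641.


Approach: apply a simple seasonal average, Kc_avg = (Kc_ini + Kc_mid + Kc_end)/3.
Kc_avg = (0.25506 + 1.0063 + 0.77641)/3 = 0.67926
Therefore the season-average crop coefficient = 0.67926.


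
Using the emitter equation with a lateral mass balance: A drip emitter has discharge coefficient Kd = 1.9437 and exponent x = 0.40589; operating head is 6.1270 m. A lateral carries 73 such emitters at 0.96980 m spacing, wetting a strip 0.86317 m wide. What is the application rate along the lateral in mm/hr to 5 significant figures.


Approach: apply the emitter equation with a lateral mass balance, q = Kd*h^x; Q = n*q; rate = Q/(n*spacing*width).
Step 1 — single emitter flow (q = Kd*h^x):
  q = 1.9437 * 6.1270^0.40589 = 4.056629 L/hr
Step 2 — total lateral flow: Q = 73 * 4.056629 = 296.1339 L/hr
Step 3 — wetted area: A = 73 * 0.96980 * 0.86317 = 61.10847 m^2
Step 4 — application rate: Q/A = 296.1339/61.10847 = 4.8460 mm/hr
Therefore the application rate along the lateral = 4.8460 mm/hr.


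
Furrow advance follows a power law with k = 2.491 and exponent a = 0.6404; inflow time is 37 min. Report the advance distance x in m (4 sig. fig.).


Approach: apply the power-law advance function, x = k*t^a.
x = 2.491 * 37^0.6404 = 25.16 m
Therefore the advance distance x = 25.16 m.


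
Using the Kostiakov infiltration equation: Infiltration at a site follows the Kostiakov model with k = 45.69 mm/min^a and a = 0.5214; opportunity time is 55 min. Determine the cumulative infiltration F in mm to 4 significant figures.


Approach: apply the Kostiakov infiltration equation, F = k*t^a.
F = 45.69 * 55^0.5214 = 369.2 mm
Therefore the cumulative infiltration F = 369.2 mm.


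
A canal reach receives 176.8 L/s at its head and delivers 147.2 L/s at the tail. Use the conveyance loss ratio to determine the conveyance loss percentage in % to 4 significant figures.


Approach: apply the conveyance loss ratio, loss% = ((Q_head - Q_tail)/Q_head)*100.
loss = ((176.8 - 147.2)/176.8)*100 = 16.74 %
Therefore the conveyance loss percentage = 16.74 %.


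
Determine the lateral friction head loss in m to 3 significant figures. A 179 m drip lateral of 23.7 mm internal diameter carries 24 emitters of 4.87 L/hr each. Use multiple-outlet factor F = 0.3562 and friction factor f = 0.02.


Approach: apply Darcy-Weisbach with the multiple-outlet F-factor, Q = n*q/(3600*1000) m^3/s; v = Q/A; hf = F*f*(L/D)*(v^2/(2g)).
Q = 24*4.87/(3600*1000) = 3.2467e-05 m^3/s
A = pi*(23.7e-3/2)^2 = 4.4115e-04 m^2, so v = Q/A = 0.073595 m/s
hf = 0.3562*0.02*(179/0.0237)*(0.073595^2/(2*9.81)) = 0.0149 m
Therefore the lateral friction head loss = 0.0149 m.


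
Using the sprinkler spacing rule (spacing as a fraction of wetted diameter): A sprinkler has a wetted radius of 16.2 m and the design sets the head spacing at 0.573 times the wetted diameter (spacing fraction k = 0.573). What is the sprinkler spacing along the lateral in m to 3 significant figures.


Approach: apply the sprinkler spacing rule (spacing as a fraction of wetted diameter), S = k*(2*R).
S = 0.573 * (2 * 16.2) = 18.6 m
Therefore the sprinkler spacing along the lateral = 18.6 m.


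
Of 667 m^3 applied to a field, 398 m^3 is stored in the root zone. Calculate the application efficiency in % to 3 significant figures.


Approach: apply the application efficiency ratio, Ea = (stored/applied)*100.
Ea = (398/667)*100 = 59.7 %
Therefore the application efficiency = 59.7 %.


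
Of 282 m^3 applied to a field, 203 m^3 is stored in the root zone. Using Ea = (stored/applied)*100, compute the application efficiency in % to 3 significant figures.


Ea = (203/282)*100 = 72.0 %
Therefore the application efficiency = 72.0 %.


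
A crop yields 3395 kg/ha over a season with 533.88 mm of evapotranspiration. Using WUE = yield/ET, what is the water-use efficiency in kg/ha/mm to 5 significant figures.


WUE = 3395 / 533.88 = 6.3591 kg/ha/mm
Therefore the water-use efficiency = 6.3591 kg/ha/mm.


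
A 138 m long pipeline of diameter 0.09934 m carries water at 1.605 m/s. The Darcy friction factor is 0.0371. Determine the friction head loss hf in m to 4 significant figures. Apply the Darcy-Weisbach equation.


Approach: apply the Darcy-Weisbach equation, hf = f*(L/D)*(v^2/(2g)).
hf = 0.0371 * (138/0.09934) * (1.605^2 / (2*9.81))
hf = 6.767 m
Therefore the friction head loss hf = 6.767 m.


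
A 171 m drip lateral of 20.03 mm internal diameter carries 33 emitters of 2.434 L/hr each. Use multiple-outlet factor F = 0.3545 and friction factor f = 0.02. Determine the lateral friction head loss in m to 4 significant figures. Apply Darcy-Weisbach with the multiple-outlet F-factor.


Approach: apply Darcy-Weisbach with the multiple-outlet F-factor, Q = n*q/(3600*1000) m^3/s; v = Q/A; hf = F*f*(L/D)*(v^2/(2g)).
Q = 33*2.434/(3600*1000) = 2.23117e-05 m^3/s
A = pi*(20.03e-3/2)^2 = 3.15102e-04 m^2, so v = Q/A = 0.0708077 m/s
hf = 0.3545*0.02*(171/0.02003)*(0.0708077^2/(2*9.81)) = 0.01547 m
Therefore the lateral friction head loss = 0.01547 m.


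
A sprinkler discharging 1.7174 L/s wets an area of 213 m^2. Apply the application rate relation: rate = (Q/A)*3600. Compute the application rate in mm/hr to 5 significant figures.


rate = (1.7174 / 213) * 3600 = 29.026 mm/hr
Therefore the application rate = 29.026 mm/hr.


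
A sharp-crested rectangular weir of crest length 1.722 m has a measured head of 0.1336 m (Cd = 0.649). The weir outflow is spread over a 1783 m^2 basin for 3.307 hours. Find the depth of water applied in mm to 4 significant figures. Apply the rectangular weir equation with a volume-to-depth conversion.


Approach: apply the rectangular weir equation with a volume-to-depth conversion, Q = (2/3)*Cd*L*sqrt(2g)*H^1.5; d = Q*t/A * 1000.
Step 1 — weir discharge:
  Q = (2/3)*0.649*1.722*sqrt(2*9.81)*0.1336^1.5 = 0.161156 m^3/s
Step 2 — volume: V = 0.161156 * 3.307*3600 = 1918.59 m^3
Step 3 — depth: d = V/A * 1000 = 1918.59/1783 * 1000 = 1076 mm
Therefore the depth of water applied = 1076 mm.


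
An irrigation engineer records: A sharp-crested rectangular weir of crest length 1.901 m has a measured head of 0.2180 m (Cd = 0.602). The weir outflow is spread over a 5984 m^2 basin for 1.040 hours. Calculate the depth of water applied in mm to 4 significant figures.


Approach: apply the rectangular weir equation with a volume-to-depth conversion, Q = (2/3)*Cd*L*sqrt(2g)*H^1.5; d = Q*t/A * 1000.
Step 1 — weir discharge:
  Q = (2/3)*0.602*1.901*sqrt(2*9.81)*0.2180^1.5 = 0.343971 m^3/s
Step 2 — volume: V = 0.343971 * 1.040*3600 = 1287.83 m^3
Step 3 — depth: d = V/A * 1000 = 1287.83/5984 * 1000 = 215.2 mm
Therefore the depth of water applied = 215.2 mm.


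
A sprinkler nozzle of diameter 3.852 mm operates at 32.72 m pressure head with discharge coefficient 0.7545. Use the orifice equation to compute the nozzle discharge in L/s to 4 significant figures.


Approach: apply the orifice equation, Q = Cd*A*sqrt(2*g*h), A = pi*(d/2)^2.
A = pi*(3.852e-3/2)^2 = 1.16537e-05 m^2
Q = 0.7545 * 1.16537e-05 * sqrt(2*9.81*32.72) * 1000 = 0.2228 L/s
Therefore the nozzle discharge = 0.2228 L/s.


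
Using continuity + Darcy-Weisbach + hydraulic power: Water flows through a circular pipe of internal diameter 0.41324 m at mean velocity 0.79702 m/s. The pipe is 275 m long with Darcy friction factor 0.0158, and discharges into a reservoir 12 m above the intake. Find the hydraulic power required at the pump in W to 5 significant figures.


Approach: apply continuity + Darcy-Weisbach + hydraulic power, Q = A*v; hf = f*(L/D)*(v^2/(2g)); H = static + hf; P = rho*g*Q*H.
Step 1 — flow rate (continuity, Q = A*v):
  A = pi*(0.41324/2)^2 = 0.1341203 m^2
  Q = 0.1341203 * 0.79702 = 0.1068966 m^3/s
Step 2 — friction head loss (Darcy-Weisbach):
  hf = 0.0158 * (275/0.41324) * (0.79702^2 / (2*9.81))
  hf = 0.3404292 m
Step 3 — total head: H = 12 + 0.3404292 = 12.34043 m
Step 4 — hydraulic power (P = rho*g*Q*H):
  P = 1000 * 9.81 * 0.1068966 * 12.34043 = 12941 W
Therefore the hydraulic power required at the pump = 12941 W.


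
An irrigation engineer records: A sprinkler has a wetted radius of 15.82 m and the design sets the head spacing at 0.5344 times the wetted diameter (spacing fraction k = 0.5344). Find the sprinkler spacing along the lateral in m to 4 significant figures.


Approach: apply the sprinkler spacing rule (spacing as a fraction of wetted diameter), S = k*(2*R).
S = 0.5344 * (2 * 15.82) = 16.91 m
Therefore the sprinkler spacing along the lateral = 16.91 m.


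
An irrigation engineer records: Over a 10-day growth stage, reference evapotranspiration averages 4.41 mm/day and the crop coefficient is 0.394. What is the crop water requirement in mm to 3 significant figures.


Approach: apply the crop water requirement relation, CWR = ET0 * Kc * days.
CWR = 4.41 * 0.394 * 10 = 17.4 mm
Therefore the crop water requirement = 17.4 mm.


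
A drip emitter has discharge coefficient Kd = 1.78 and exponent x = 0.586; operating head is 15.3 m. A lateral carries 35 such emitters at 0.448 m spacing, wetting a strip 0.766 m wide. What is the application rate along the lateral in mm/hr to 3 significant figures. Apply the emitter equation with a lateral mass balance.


Approach: apply the emitter equation with a lateral mass balance, q = Kd*h^x; Q = n*q; rate = Q/(n*spacing*width).
Step 1 — single emitter flow (q = Kd*h^x):
  q = 1.78 * 15.3^0.586 = 8.8034 L/hr
Step 2 — total lateral flow: Q = 35 * 8.8034 = 308.12 L/hr
Step 3 — wetted area: A = 35 * 0.448 * 0.766 = 12.011 m^2
Step 4 — application rate: Q/A = 308.12/12.011 = 25.7 mm/hr
Therefore the application rate along the lateral = 25.7 mm/hr.


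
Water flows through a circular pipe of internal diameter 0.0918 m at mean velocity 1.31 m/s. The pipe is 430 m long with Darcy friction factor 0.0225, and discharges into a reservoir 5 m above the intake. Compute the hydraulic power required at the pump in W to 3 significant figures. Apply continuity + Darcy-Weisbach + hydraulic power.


Approach: apply continuity + Darcy-Weisbach + hydraulic power, Q = A*v; hf = f*(L/D)*(v^2/(2g)); H = static + hf; P = rho*g*Q*H.
Step 1 — flow rate (continuity, Q = A*v):
  A = pi*(0.0918/2)^2 = 0.0066187 m^2
  Q = 0.0066187 * 1.31 = 0.0086705 m^3/s
Step 2 — friction head loss (Darcy-Weisbach):
  hf = 0.0225 * (430/0.0918) * (1.31^2 / (2*9.81))
  hf = 9.2183 m
Step 3 — total head: H = 5 + 9.2183 = 14.218 m
Step 4 — hydraulic power (P = rho*g*Q*H):
  P = 1000 * 9.81 * 0.0086705 * 14.218 = 1210 W
Therefore the hydraulic power required at the pump = 1210 W.


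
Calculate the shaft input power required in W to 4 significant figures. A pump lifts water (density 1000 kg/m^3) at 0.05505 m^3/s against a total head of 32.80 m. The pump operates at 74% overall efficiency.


Approach: apply hydraulic power then efficiency conversion, P = rho*g*Q*H; P_in = P/eta.
Step 1 — hydraulic power (P = rho*g*Q*H):
  P = 1000 * 9.81 * 0.05505 * 32.80 = 17713.3 W
Step 2 — input power: P_in = P/eta = 17713.3 / 0.74 = 23940 W
Therefore the shaft input power required = 23940 W.


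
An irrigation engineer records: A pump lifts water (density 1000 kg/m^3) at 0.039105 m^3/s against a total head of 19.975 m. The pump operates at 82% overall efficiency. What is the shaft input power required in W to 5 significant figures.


Approach: apply hydraulic power then efficiency conversion, P = rho*g*Q*H; P_in = P/eta.
Step 1 — hydraulic power (P = rho*g*Q*H):
  P = 1000 * 9.81 * 0.039105 * 19.975 = 7662.810 W
Step 2 — input power: P_in = P/eta = 7662.810 / 0.82 = 9344.9 W
Therefore the shaft input power required = 9344.9 W.


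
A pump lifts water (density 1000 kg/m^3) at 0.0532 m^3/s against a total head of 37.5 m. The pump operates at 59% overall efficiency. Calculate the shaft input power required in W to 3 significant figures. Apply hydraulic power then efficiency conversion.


Approach: apply hydraulic power then efficiency conversion, P = rho*g*Q*H; P_in = P/eta.
Step 1 — hydraulic power (P = rho*g*Q*H):
  P = 1000 * 9.81 * 0.0532 * 37.5 = 19571 W
Step 2 — input power: P_in = P/eta = 19571 / 0.59 = 33200 W
Therefore the shaft input power required = 33200 W.


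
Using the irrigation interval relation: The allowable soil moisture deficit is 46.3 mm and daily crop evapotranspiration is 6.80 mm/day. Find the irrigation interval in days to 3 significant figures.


Approach: apply the irrigation interval relation, interval = SMD / ETc.
interval = 46.3 / 6.80 = 6.81 days
Therefore the irrigation interval = 6.81 days.


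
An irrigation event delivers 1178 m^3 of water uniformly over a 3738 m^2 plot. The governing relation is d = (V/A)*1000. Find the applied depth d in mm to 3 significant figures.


d = (1178 / 3738) * 1000 = 315 mm
Therefore the applied depth d = 315 mm.


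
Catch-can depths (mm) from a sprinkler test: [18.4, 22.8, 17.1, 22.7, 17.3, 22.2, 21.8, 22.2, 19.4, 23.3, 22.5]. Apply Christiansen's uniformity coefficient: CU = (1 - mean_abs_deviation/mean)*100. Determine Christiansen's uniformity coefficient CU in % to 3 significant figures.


mean = 20.882 mm
mean |d_i - mean| = 2.0595 mm
CU = (1 - 2.0595/20.882)*100 = 90.1 %
Therefore Christiansen's uniformity coefficient CU = 90.1 %.


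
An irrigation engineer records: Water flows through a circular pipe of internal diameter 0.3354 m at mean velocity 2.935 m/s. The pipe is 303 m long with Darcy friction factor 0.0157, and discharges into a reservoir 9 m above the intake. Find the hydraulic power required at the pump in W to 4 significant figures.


Approach: apply continuity + Darcy-Weisbach + hydraulic power, Q = A*v; hf = f*(L/D)*(v^2/(2g)); H = static + hf; P = rho*g*Q*H.
Step 1 — flow rate (continuity, Q = A*v):
  A = pi*(0.3354/2)^2 = 0.0883519 m^2
  Q = 0.0883519 * 2.935 = 0.259313 m^3/s
Step 2 — friction head loss (Darcy-Weisbach):
  hf = 0.0157 * (303/0.3354) * (2.935^2 / (2*9.81))
  hf = 6.22725 m
Step 3 — total head: H = 9 + 6.22725 = 15.2273 m
Step 4 — hydraulic power (P = rho*g*Q*H):
  P = 1000 * 9.81 * 0.259313 * 15.2273 = 38740 W
Therefore the hydraulic power required at the pump = 38740 W.


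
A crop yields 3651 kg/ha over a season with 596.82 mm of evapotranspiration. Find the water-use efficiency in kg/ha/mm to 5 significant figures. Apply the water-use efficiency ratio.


Approach: apply the water-use efficiency ratio, WUE = yield/ET.
WUE = 3651 / 596.82 = 6.1174 kg/ha/mm
Therefore the water-use efficiency = 6.1174 kg/ha/mm.


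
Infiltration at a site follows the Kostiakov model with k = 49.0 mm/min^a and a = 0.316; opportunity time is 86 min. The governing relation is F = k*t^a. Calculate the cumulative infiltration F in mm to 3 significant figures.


F = 49.0 * 86^0.316 = 200 mm
Therefore the cumulative infiltration F = 200 mm.


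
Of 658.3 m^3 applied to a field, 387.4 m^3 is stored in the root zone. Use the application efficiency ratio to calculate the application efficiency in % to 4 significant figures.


Approach: apply the application efficiency ratio, Ea = (stored/applied)*100.
Ea = (387.4/658.3)*100 = 58.85 %
Therefore the application efficiency = 58.85 %.


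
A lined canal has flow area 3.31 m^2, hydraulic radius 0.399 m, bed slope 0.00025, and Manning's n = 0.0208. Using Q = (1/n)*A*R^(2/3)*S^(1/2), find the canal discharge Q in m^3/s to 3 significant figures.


Q = (1/0.0208) * 3.31 * 0.399^(2/3) * 0.00025^(1/2) = 1.36 m^3/s
Therefore the canal discharge Q = 1.36 m^3/s.


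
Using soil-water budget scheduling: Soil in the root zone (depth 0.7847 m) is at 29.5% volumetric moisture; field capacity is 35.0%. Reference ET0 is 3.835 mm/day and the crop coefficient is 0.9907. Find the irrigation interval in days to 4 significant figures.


Approach: apply soil-water budget scheduling, SMD = (FC-theta)/100*depth*1000; ETc = ET0*Kc; interval = SMD/ETc.
Step 1 — soil moisture deficit:
  SMD = (35.0 - 29.5)/100 * 0.7847 * 1000 = 43.1585 mm
Step 2 — daily crop ET (ETc = ET0*Kc):
  ETc = 3.835 * 0.9907 = 3.79933 mm/day
Step 3 — irrigation interval (SMD/ETc):
  interval = 43.1585 / 3.79933 = 11.36 days
Therefore the irrigation interval = 11.36 days.


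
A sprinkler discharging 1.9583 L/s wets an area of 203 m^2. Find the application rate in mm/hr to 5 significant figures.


Approach: apply the application rate relation, rate = (Q/A)*3600.
rate = (1.9583 / 203) * 3600 = 34.728 mm/hr
Therefore the application rate = 34.728 mm/hr.


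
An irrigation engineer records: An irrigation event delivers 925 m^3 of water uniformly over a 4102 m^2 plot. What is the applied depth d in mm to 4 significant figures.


Approach: apply depth from volume over area, d = (V/A)*1000.
d = (925 / 4102) * 1000 = 225.5 mm
Therefore the applied depth d = 225.5 mm.


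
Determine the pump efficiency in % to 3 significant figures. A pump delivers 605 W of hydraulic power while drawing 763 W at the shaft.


Approach: apply the efficiency ratio, eta = (P_out/P_in)*100.
eta = (605 / 763) * 100 = 79.3 %
Therefore the pump efficiency = 79.3 %.


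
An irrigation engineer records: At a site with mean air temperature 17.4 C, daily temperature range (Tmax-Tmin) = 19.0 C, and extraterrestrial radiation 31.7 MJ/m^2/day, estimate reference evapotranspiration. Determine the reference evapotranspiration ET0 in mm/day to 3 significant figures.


Approach: apply the Hargreaves-Samani method, ET0 = 0.0023*(Tmean+17.8)*sqrt(Tmax-Tmin)*0.408*Ra.
ET0 = 0.0023*(17.4+17.8)*sqrt(19.0)*0.408*31.7 = 4.56 mm/day
Therefore the reference evapotranspiration ET0 = 4.56 mm/day.


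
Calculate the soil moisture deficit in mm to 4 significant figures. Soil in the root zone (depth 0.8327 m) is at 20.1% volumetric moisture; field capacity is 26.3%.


Approach: apply the soil moisture deficit relation, SMD = (FC - theta)/100 * depth * 1000.
SMD = (26.3 - 20.1)/100 * 0.8327 * 1000 = 51.63 mm
Therefore the soil moisture deficit = 51.63 mm.


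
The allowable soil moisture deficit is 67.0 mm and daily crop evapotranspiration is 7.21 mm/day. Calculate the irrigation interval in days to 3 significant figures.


Approach: apply the irrigation interval relation, interval = SMD / ETc.
interval = 67.0 / 7.21 = 9.29 days
Therefore the irrigation interval = 9.29 days.


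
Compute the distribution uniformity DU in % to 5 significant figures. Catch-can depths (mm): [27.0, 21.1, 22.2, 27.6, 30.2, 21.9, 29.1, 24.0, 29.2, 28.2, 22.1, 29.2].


Approach: apply the low-quarter distribution uniformity, DU = (mean of lowest quarter of readings / overall mean)*100.
sorted lowest 3 of 12: [21.1, 21.9, 22.1] -> mean = 21.70000 mm
overall mean = 25.98333 mm
DU = (21.70000/25.98333)*100 = 83.515 %
Therefore the distribution uniformity DU = 83.515 %.


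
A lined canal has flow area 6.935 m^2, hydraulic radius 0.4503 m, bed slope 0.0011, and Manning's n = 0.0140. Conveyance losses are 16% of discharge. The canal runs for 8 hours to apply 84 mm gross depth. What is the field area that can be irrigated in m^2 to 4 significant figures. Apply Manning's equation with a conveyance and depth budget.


Approach: apply Manning's equation with a conveyance and depth budget, Q = (1/n)*A*R^(2/3)*S^(1/2); Q_field = Q*(1-loss); Area = Q_field*t/(d/1000).
Step 1 — canal discharge (Manning's equation):
  Q = (1/0.0140) * 6.935 * 0.4503^(2/3) * 0.0011^(1/2) = 9.65197 m^3/s
Step 2 — delivered flow: Q_field = 9.65197*(1 - 16/100) = 8.10766 m^3/s
Step 3 — volume delivered: V = 8.10766 * 8*3600 = 233501 m^3
Step 4 — area served: A = V / (depth/1000) = 233501 / 0.084 = 2780000 m^2
Therefore the field area that can be irrigated = 2780000 m^2.


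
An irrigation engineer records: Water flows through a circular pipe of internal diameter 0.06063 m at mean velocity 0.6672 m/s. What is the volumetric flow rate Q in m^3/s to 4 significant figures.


Approach: apply the continuity equation for pipe flow, Q = A * v with A = pi*(D/2)^2.
A = pi*(0.06063/2)^2 = 0.00288712 m^2
Q = 0.00288712 * 0.6672 = 0.001926 m^3/s
Therefore the volumetric flow rate Q = 0.001926 m^3/s.


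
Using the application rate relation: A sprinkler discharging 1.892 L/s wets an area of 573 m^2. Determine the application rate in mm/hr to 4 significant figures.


Approach: apply the application rate relation, rate = (Q/A)*3600.
rate = (1.892 / 573) * 3600 = 11.89 mm/hr
Therefore the application rate = 11.89 mm/hr.


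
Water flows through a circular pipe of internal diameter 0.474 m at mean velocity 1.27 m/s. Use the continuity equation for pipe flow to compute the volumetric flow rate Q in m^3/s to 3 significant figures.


Approach: apply the continuity equation for pipe flow, Q = A * v with A = pi*(D/2)^2.
A = pi*(0.474/2)^2 = 0.17646 m^2
Q = 0.17646 * 1.27 = 0.224 m^3/s
Therefore the volumetric flow rate Q = 0.224 m^3/s.


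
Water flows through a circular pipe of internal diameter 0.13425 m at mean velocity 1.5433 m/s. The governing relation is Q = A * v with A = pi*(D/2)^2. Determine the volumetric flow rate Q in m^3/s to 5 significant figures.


A = pi*(0.13425/2)^2 = 0.01415528 m^2
Q = 0.01415528 * 1.5433 = 0.021846 m^3/s
Therefore the volumetric flow rate Q = 0.021846 m^3/s.


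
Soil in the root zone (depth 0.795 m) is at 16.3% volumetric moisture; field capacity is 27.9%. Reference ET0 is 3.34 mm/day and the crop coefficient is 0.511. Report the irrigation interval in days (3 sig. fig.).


Approach: apply soil-water budget scheduling, SMD = (FC-theta)/100*depth*1000; ETc = ET0*Kc; interval = SMD/ETc.
Step 1 — soil moisture deficit:
  SMD = (27.9 - 16.3)/100 * 0.795 * 1000 = 92.220 mm
Step 2 — daily crop ET (ETc = ET0*Kc):
  ETc = 3.34 * 0.511 = 1.7067 mm/day
Step 3 — irrigation interval (SMD/ETc):
  interval = 92.220 / 1.7067 = 54.0 days
Therefore the irrigation interval = 54.0 days.


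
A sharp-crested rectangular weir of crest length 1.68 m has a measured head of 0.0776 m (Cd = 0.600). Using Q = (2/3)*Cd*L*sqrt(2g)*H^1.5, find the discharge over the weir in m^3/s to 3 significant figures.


Q = (2/3)*0.600*1.68*sqrt(2*9.81)*0.0776^1.5 = 0.0643 m^3/s
Therefore the discharge over the weir = 0.0643 m^3/s.


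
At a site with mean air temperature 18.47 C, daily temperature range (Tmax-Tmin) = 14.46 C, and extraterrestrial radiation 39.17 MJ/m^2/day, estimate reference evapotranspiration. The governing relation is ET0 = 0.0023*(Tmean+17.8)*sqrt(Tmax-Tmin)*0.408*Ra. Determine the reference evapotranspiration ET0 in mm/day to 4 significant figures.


ET0 = 0.0023*(18.47+17.8)*sqrt(14.46)*0.408*39.17 = 5.070 mm/day
Therefore the reference evapotranspiration ET0 = 5.070 mm/day.


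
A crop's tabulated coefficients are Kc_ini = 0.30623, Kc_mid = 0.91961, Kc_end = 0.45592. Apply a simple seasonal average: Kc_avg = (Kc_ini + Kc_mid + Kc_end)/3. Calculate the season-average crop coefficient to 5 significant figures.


Kc_avg = (0.30623 + 0.91961 + 0.45592)/3 = 0.56059
Therefore the season-average crop coefficient = 0.56059.


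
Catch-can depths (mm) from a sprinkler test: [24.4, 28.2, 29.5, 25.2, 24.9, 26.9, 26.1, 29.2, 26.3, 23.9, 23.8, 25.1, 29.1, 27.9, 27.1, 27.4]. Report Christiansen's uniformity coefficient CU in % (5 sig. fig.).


Approach: apply Christiansen's uniformity coefficient, CU = (1 - mean_abs_deviation/mean)*100.
mean = 26.56250 mm
mean |d_i - mean| = 1.600000 mm
CU = (1 - 1.600000/26.56250)*100 = 93.976 %
Therefore Christiansen's uniformity coefficient CU = 93.976 %.


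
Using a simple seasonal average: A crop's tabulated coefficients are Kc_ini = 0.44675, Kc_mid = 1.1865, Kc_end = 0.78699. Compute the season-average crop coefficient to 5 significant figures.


Approach: apply a simple seasonal average, Kc_avg = (Kc_ini + Kc_mid + Kc_end)/3.
Kc_avg = (0.44675 + 1.1865 + 0.78699)/3 = 0.80675
Therefore the season-average crop coefficient = 0.80675.


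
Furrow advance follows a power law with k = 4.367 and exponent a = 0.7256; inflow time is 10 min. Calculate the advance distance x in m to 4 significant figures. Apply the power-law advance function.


Approach: apply the power-law advance function, x = k*t^a.
x = 4.367 * 10^0.7256 = 23.22 m
Therefore the advance distance x = 23.22 m.


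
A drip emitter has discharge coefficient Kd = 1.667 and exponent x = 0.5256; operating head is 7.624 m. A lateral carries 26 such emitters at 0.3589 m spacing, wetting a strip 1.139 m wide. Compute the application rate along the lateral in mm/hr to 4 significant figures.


Approach: apply the emitter equation with a lateral mass balance, q = Kd*h^x; Q = n*q; rate = Q/(n*spacing*width).
Step 1 — single emitter flow (q = Kd*h^x):
  q = 1.667 * 7.624^0.5256 = 4.84854 L/hr
Step 2 — total lateral flow: Q = 26 * 4.84854 = 126.062 L/hr
Step 3 — wetted area: A = 26 * 0.3589 * 1.139 = 10.6285 m^2
Step 4 — application rate: Q/A = 126.062/10.6285 = 11.86 mm/hr
Therefore the application rate along the lateral = 11.86 mm/hr.


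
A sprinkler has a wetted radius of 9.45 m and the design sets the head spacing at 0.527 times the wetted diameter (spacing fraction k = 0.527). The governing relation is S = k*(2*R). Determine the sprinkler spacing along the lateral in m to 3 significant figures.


S = 0.527 * (2 * 9.45) = 9.96 m
Therefore the sprinkler spacing along the lateral = 9.96 m.


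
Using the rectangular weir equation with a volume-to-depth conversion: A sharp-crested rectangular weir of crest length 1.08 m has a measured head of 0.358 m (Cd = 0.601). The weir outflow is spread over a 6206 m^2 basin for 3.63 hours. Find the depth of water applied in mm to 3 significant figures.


Approach: apply the rectangular weir equation with a volume-to-depth conversion, Q = (2/3)*Cd*L*sqrt(2g)*H^1.5; d = Q*t/A * 1000.
Step 1 — weir discharge:
  Q = (2/3)*0.601*1.08*sqrt(2*9.81)*0.358^1.5 = 0.41056 m^3/s
Step 2 — volume: V = 0.41056 * 3.63*3600 = 5365.3 m^3
Step 3 — depth: d = V/A * 1000 = 5365.3/6206 * 1000 = 865 mm
Therefore the depth of water applied = 865 mm.


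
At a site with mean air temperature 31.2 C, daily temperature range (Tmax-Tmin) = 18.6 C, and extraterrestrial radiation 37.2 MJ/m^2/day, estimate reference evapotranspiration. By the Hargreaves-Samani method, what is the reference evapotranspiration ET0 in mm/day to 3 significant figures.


Approach: apply the Hargreaves-Samani method, ET0 = 0.0023*(Tmean+17.8)*sqrt(Tmax-Tmin)*0.408*Ra.
ET0 = 0.0023*(31.2+17.8)*sqrt(18.6)*0.408*37.2 = 7.38 mm/day
Therefore the reference evapotranspiration ET0 = 7.38 mm/day.


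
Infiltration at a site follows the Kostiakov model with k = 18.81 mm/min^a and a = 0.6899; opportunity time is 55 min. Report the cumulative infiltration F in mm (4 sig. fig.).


Approach: apply the Kostiakov infiltration equation, F = k*t^a.
F = 18.81 * 55^0.6899 = 298.6 mm
Therefore the cumulative infiltration F = 298.6 mm.


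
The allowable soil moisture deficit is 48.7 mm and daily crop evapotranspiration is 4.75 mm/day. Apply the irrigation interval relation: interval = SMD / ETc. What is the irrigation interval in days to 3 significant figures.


interval = 48.7 / 4.75 = 10.3 days
Therefore the irrigation interval = 10.3 days.
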